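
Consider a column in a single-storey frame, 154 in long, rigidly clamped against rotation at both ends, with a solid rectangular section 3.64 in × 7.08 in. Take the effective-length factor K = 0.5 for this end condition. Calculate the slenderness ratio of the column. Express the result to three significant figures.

For a rectangle r_min = b/√12 = 3.64/√12 = 1.051 in
L_e = K·L = 0.5 × 154 = 77.00 in
λ = L_e / r_min = 77.000 / 1.051 = 73.3

λ ≈ 73.3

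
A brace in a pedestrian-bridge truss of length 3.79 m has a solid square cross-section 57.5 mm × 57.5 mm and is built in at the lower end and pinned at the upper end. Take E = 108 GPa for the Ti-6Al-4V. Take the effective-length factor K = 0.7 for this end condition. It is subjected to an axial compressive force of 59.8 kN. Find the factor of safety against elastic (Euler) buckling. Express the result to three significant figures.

n ≈ 2.31

I = a⁴/12 = 57.5⁴/12 = 9.109×10^5 mm⁴
I = 9.109×10^5 mm⁴ = 9.109×10^-7 m⁴
Effective length L_e = K·L = 0.7 × 3.79 = 2.653 m
P_cr = π²EI / L_e² = π² × 108×10⁹ × 9.109×10^-7 / 2.653² = 1.380×10^5 N
Factor of safety n = P_cr / P = 137.96 / 59.8 = 2.31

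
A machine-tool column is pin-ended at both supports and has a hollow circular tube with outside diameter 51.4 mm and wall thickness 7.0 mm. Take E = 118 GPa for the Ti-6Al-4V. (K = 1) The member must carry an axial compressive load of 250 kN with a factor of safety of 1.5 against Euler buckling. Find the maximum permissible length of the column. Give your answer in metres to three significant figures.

L_max ≈ 0.875 m

Inner diameter d_i = 51.4 − 2×7.0 = 37.40 mm
I = π(d_o⁴ − d_i⁴)/64 = π(51.4⁴ − 37.40⁴)/64 = 2.466×10^5 mm⁴
I = 2.466×10^-7 m⁴
Required critical load P_cr = n·P = 1.5 × 250 = 375.0 kN = 3.750×10^5 N
From P_cr = π²EI/(K·L)²:  L = (1/K)·√(π²EI/P_cr) = (1/1)·√(π²×1.18×10^11×2.466×10^-7/3.750×10^5)
L = 0.875 m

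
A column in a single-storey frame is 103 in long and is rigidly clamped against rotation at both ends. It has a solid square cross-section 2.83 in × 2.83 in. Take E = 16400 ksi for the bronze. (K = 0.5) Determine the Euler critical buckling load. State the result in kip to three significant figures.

P_cr ≈ 326 kip

I = a⁴/12 = 2.83⁴/12 = 5.345 in⁴
Effective length L_e = K·L = 0.5 × 103 = 51.50 in
P_cr = π²EI / L_e² = π² × 16400×10³ × 5.345 / 51.50² = 3.262×10^5 lb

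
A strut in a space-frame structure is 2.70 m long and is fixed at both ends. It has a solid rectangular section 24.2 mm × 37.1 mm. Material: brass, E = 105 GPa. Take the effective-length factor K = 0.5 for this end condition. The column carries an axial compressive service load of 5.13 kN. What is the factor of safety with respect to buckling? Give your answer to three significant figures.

n ≈ 4.86

Buckling occurs about the weak axis: I_min = h·b³/12 with b = 24.2 mm (the shorter side).
I_min = 37.1×24.2³/12 = 4.382×10^4 mm⁴
I = 4.382×10^4 mm⁴ = 4.382×10^-8 m⁴
Effective length L_e = K·L = 0.5 × 2.70 = 1.350 m
P_cr = π²EI / L_e² = π² × 105×10⁹ × 4.382×10^-8 / 1.350² = 2.491×10^4 N
Factor of safety n = P_cr / P = 24.915 / 5.13 = 4.86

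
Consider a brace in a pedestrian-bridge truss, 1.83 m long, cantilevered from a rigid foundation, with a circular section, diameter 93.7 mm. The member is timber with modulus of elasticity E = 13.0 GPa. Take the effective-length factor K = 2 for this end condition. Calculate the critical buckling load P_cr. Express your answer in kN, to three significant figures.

I = πd⁴/64 = π×93.7⁴/64 = 3.784×10^6 mm⁴
I = 3.784×10^6 mm⁴ = 3.784×10^-6 m⁴
Effective length L_e = K·L = 2 × 1.83 = 3.660 m
P_cr = π²EI / L_e² = π² × 13.0×10⁹ × 3.784×10^-6 / 3.660² = 3.624×10^4 N

P_cr ≈ 36.2 kN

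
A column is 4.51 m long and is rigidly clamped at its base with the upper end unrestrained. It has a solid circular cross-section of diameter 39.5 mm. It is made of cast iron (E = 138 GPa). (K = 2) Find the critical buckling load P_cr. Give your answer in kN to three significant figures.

P_cr ≈ 2.00 kN

I = πd⁴/64 = π×39.5⁴/64 = 1.195×10^5 mm⁴
I = 1.195×10^5 mm⁴ = 1.195×10^-7 m⁴
Effective length L_e = K·L = 2 × 4.51 = 9.020 m
P_cr = π²EI / L_e² = π² × 138×10⁹ × 1.195×10^-7 / 9.020² = 2.000×10^3 N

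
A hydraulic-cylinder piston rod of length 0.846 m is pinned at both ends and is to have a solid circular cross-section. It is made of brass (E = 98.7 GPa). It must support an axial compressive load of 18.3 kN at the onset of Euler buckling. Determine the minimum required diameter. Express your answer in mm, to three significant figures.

d ≈ 22.9 mm

L_e = K·L = 1 × 0.846 = 0.8460 m
Required I = P_cr·L_e²/(π²E) = 1.830×10^4 × 0.8460² / (π² × 9.87×10^10) = 1.345×10^-8 m⁴
I_req = 1.345×10^4 mm⁴
Solid circle: I = πd⁴/64  ⇒  d = (64I/π)^(1/4) = (64×1.345×10^4/π)^(1/4) = 22.9 mm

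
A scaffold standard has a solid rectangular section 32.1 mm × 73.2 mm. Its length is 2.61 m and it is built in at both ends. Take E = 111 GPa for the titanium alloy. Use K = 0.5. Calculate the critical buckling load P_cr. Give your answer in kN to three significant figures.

P_cr ≈ 130 kN

Buckling occurs about the weak axis: I_min = h·b³/12 with b = 32.1 mm (the shorter side).
I_min = 73.2×32.1³/12 = 2.018×10^5 mm⁴
I = 2.018×10^5 mm⁴ = 2.018×10^-7 m⁴
Effective length L_e = K·L = 0.5 × 2.61 = 1.305 m
P_cr = π²EI / L_e² = π² × 111×10⁹ × 2.018×10^-7 / 1.305² = 1.298×10^5 N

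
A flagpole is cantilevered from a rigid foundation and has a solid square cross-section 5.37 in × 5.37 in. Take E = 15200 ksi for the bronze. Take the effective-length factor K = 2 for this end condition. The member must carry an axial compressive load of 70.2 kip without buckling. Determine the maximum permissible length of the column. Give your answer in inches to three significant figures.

L_max ≈ 192 in

I = a⁴/12 = 5.37⁴/12 = 69.30 in⁴
At the buckling limit P_cr = P = 7.020×10^4 lb
From P_cr = π²EI/(K·L)²:  L = (1/K)·√(π²EI/P_cr) = (1/2)·√(π²×1.52×10^7×69.30/7.020×10^4)
L = 192 in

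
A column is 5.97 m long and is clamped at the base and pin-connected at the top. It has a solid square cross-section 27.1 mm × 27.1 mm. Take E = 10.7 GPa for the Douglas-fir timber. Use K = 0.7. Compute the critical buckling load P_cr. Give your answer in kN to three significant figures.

P_cr ≈ 0.272 kN

I = a⁴/12 = 27.1⁴/12 = 4.495×10^4 mm⁴
I = 4.495×10^4 mm⁴ = 4.495×10^-8 m⁴
Effective length L_e = K·L = 0.7 × 5.97 = 4.179 m
P_cr = π²EI / L_e² = π² × 10.7×10⁹ × 4.495×10^-8 / 4.179² = 271.8 N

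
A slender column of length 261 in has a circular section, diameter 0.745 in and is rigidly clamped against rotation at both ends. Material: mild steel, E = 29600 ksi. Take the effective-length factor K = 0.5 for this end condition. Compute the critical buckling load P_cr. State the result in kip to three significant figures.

I = πd⁴/64 = π×0.745⁴/64 = 1.512×10^-2 in⁴
Effective length L_e = K·L = 0.5 × 261 = 130.5 in
P_cr = π²EI / L_e² = π² × 29600×10³ × 1.512×10^-2 / 130.5² = 259.4 lb

P_cr ≈ 0.259 kip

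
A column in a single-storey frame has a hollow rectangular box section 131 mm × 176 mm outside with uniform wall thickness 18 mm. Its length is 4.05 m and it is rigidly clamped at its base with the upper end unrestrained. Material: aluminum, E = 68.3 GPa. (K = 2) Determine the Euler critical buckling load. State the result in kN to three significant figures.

Inner dimensions: h_i = 176 − 2×18 = 140.0 mm, b_i = 131 − 2×18 = 95.00 mm
Weak-axis I_min = (h_o·b_o³ − h_i·b_i³)/12 with b_o = 131, b_i = 95.00 mm (shorter outer/inner sides).
I_min = (176×131³ − 140.0×95.00³)/12 = 2.297×10^7 mm⁴
I = 2.297×10^7 mm⁴ = 2.297×10^-5 m⁴
Effective length L_e = K·L = 2 × 4.05 = 8.100 m
P_cr = π²EI / L_e² = π² × 68.3×10⁹ × 2.297×10^-5 / 8.100² = 2.360×10^5 N

P_cr ≈ 236 kN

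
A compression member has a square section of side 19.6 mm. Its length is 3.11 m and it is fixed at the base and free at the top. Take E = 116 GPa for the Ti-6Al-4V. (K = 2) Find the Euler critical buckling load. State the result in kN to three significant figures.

P_cr ≈ 0.364 kN

I = a⁴/12 = 19.6⁴/12 = 1.230×10^4 mm⁴
I = 1.230×10^4 mm⁴ = 1.230×10^-8 m⁴
Effective length L_e = K·L = 2 × 3.11 = 6.220 m
P_cr = π²EI / L_e² = π² × 116×10⁹ × 1.230×10^-8 / 6.220² = 363.9 N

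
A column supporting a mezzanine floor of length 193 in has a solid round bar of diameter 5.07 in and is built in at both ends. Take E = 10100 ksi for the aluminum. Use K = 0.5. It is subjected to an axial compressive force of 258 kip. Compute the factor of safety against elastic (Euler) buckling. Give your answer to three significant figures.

I = πd⁴/64 = π×5.07⁴/64 = 32.43 in⁴
Effective length L_e = K·L = 0.5 × 193 = 96.50 in
P_cr = π²EI / L_e² = π² × 10100×10³ × 32.43 / 96.50² = 3.472×10^5 lb
Factor of safety n = P_cr / P = 347.19 / 258 = 1.35

n ≈ 1.35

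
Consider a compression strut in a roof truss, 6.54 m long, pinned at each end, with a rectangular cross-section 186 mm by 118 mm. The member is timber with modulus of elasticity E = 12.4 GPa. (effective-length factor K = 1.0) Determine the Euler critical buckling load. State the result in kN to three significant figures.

P_cr ≈ 72.9 kN

Buckling occurs about the weak axis: I_min = h·b³/12 with b = 118 mm (the shorter side).
I_min = 186×118³/12 = 2.547×10^7 mm⁴
I = 2.547×10^7 mm⁴ = 2.547×10^-5 m⁴
Effective length L_e = K·L = 1 × 6.54 = 6.540 m
P_cr = π²EI / L_e² = π² × 12.4×10⁹ × 2.547×10^-5 / 6.540² = 7.287×10^4 N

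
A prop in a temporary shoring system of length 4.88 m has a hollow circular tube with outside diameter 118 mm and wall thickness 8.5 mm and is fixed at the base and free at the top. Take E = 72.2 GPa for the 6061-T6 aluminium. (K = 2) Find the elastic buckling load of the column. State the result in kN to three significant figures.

P_cr ≈ 33.0 kN

Inner diameter d_i = 118 − 2×8.5 = 101.0 mm
I = π(d_o⁴ − d_i⁴)/64 = π(118⁴ − 101.0⁴)/64 = 4.409×10^6 mm⁴
I = 4.409×10^6 mm⁴ = 4.409×10^-6 m⁴
Effective length L_e = K·L = 2 × 4.88 = 9.760 m
P_cr = π²EI / L_e² = π² × 72.2×10⁹ × 4.409×10^-6 / 9.760² = 3.298×10^4 N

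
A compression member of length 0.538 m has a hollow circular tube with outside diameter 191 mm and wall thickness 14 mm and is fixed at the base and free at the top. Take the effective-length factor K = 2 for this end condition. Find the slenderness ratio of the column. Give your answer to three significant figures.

λ ≈ 17.1

Inner diameter d_i = 191 − 2×14 = 163.0 mm
I = π(d_o⁴ − d_i⁴)/64 = π(191⁴ − 163.0⁴)/64 = 3.068×10^7 mm⁴
A = 7.785×10^3 mm²;  r_min = √(I/A) = √(3.068×10^7/7.785×10^3) = 62.77 mm
L_e = K·L = 2 × 0.538 m = 1.076 m = 1076.0 mm
λ = L_e / r_min = 1076.0 / 62.77 = 17.1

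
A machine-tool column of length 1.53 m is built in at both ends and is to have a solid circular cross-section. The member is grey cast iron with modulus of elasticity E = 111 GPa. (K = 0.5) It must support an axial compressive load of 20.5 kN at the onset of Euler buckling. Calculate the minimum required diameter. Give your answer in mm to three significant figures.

d ≈ 21.7 mm

L_e = K·L = 0.5 × 1.53 = 0.7650 m
Required I = P_cr·L_e²/(π²E) = 2.050×10^4 × 0.7650² / (π² × 1.11×10^11) = 1.095×10^-8 m⁴
I_req = 1.095×10^4 mm⁴
Solid circle: I = πd⁴/64  ⇒  d = (64I/π)^(1/4) = (64×1.095×10^4/π)^(1/4) = 21.7 mm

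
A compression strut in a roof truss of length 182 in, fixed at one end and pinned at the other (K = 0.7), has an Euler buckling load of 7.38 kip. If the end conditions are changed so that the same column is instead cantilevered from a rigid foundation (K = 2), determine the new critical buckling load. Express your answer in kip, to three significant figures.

P_cr ∝ 1/K², so P_cr,new = P_cr,old × (K_old/K_new)² = 7.38 × (0.7/2)²
= 7.38 × 0.1225 = 0.904 kip

P_cr ≈ 0.904 kip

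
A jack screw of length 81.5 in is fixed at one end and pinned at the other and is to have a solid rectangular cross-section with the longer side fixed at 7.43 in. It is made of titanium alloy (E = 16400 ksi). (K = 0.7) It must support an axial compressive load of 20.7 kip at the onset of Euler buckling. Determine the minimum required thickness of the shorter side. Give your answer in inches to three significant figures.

b ≈ 0.876 in

L_e = K·L = 0.7 × 81.5 = 57.05 in
Required I = P_cr·L_e²/(π²E) = 2.070×10^4 × 57.05² / (π² × 1.64×10^7) = 0.4162 in⁴
Rectangle, weak axis: I_min = h·b³/12 with h = 7.43 in fixed  ⇒  b = (12I/h)^(1/3) = 0.876 in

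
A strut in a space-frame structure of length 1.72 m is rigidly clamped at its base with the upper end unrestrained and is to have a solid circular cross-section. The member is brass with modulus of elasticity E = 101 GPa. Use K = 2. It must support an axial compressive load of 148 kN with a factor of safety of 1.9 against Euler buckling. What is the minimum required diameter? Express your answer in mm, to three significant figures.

Required P_cr = n·P = 1.9 × 148 = 281.2 kN
L_e = K·L = 2 × 1.72 = 3.440 m
Required I = P_cr·L_e²/(π²E) = 2.812×10^5 × 3.440² / (π² × 1.01×10^11) = 3.338×10^-6 m⁴
I_req = 3.338×10^6 mm⁴
Solid circle: I = πd⁴/64  ⇒  d = (64I/π)^(1/4) = (64×3.338×10^6/π)^(1/4) = 90.8 mm

d ≈ 90.8 mm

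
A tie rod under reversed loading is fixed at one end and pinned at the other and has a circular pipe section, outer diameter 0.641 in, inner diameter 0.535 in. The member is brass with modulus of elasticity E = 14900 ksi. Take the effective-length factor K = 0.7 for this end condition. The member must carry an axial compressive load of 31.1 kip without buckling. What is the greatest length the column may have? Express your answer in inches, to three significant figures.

L_max ≈ 6.42 in

d_o = 0.641 in, d_i = 0.535 in
I = π(d_o⁴ − d_i⁴)/64 = π(0.641⁴ − 0.5350⁴)/64 = 4.266×10^-3 in⁴
At the buckling limit P_cr = P = 3.110×10^4 lb
From P_cr = π²EI/(K·L)²:  L = (1/K)·√(π²EI/P_cr) = (1/0.7)·√(π²×1.49×10^7×4.266×10^-3/3.110×10^4)
L = 6.42 in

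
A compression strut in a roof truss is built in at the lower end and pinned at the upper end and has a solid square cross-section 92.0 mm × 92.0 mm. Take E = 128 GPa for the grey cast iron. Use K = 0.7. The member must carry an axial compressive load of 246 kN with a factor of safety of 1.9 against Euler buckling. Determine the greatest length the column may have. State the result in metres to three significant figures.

I = a⁴/12 = 92.0⁴/12 = 5.970×10^6 mm⁴
I = 5.970×10^-6 m⁴
Required critical load P_cr = n·P = 1.9 × 246 = 467.4 kN = 4.674×10^5 N
From P_cr = π²EI/(K·L)²:  L = (1/K)·√(π²EI/P_cr) = (1/0.7)·√(π²×1.28×10^11×5.970×10^-6/4.674×10^5)
L = 5.74 m

L_max ≈ 5.74 m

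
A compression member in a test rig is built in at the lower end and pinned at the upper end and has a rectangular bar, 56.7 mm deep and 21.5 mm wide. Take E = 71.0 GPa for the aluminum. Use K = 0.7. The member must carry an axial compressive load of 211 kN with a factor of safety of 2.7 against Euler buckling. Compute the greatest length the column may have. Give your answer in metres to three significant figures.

Buckling occurs about the weak axis: I_min = h·b³/12 with b = 21.5 mm (the shorter side).
I_min = 56.7×21.5³/12 = 4.696×10^4 mm⁴
I = 4.696×10^-8 m⁴
Required critical load P_cr = n·P = 2.7 × 211 = 569.7 kN = 5.697×10^5 N
From P_cr = π²EI/(K·L)²:  L = (1/K)·√(π²EI/P_cr) = (1/0.7)·√(π²×7.10×10^10×4.696×10^-8/5.697×10^5)
L = 0.343 m

L_max ≈ 0.343 m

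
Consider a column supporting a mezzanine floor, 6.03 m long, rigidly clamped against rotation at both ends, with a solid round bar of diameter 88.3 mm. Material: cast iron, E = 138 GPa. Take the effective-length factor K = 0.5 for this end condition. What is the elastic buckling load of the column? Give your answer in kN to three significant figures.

P_cr ≈ 447 kN

I = πd⁴/64 = π×88.3⁴/64 = 2.984×10^6 mm⁴
I = 2.984×10^6 mm⁴ = 2.984×10^-6 m⁴
Effective length L_e = K·L = 0.5 × 6.03 = 3.015 m
P_cr = π²EI / L_e² = π² × 138×10⁹ × 2.984×10^-6 / 3.015² = 4.471×10^5 N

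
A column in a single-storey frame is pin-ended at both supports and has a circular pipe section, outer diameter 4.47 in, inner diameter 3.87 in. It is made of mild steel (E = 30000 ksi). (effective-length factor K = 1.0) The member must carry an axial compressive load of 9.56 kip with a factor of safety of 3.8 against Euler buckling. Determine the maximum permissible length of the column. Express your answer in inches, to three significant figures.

d_o = 4.47 in, d_i = 3.87 in
I = π(d_o⁴ − d_i⁴)/64 = π(4.47⁴ − 3.870⁴)/64 = 8.587 in⁴
Required critical load P_cr = n·P = 3.8 × 9.56 = 36.33 kip = 3.633×10^4 lb
From P_cr = π²EI/(K·L)²:  L = (1/K)·√(π²EI/P_cr) = (1/1)·√(π²×3.00×10^7×8.587/3.633×10^4)
L = 265 in

L_max ≈ 265 in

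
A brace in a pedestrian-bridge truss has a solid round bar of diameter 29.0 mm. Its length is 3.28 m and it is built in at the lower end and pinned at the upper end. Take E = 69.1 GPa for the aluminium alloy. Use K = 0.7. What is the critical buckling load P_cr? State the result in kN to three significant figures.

P_cr ≈ 4.49 kN

I = πd⁴/64 = π×29.0⁴/64 = 3.472×10^4 mm⁴
I = 3.472×10^4 mm⁴ = 3.472×10^-8 m⁴
Effective length L_e = K·L = 0.7 × 3.28 = 2.296 m
P_cr = π²EI / L_e² = π² × 69.1×10⁹ × 3.472×10^-8 / 2.296² = 4.492×10^3 N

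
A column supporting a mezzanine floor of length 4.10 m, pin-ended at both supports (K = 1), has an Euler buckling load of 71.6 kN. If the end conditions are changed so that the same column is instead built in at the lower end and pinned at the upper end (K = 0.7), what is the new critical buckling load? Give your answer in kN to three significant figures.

P_cr ∝ 1/K², so P_cr,new = P_cr,old × (K_old/K_new)² = 71.6 × (1/0.7)²
= 71.6 × 2.041 = 146 kN

P_cr ≈ 146 kN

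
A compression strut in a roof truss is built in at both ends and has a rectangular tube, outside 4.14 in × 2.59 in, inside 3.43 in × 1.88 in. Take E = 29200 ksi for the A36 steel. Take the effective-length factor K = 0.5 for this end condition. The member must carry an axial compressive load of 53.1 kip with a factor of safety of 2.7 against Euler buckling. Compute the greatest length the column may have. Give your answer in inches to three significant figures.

L_max ≈ 181 in

Weak-axis I_min = (h_o·b_o³ − h_i·b_i³)/12 with b_o = 2.59, b_i = 1.880 in (shorter outer/inner sides).
I_min = (4.14×2.59³ − 3.430×1.880³)/12 = 4.095 in⁴
Required critical load P_cr = n·P = 2.7 × 53.1 = 143.4 kip = 1.434×10^5 lb
From P_cr = π²EI/(K·L)²:  L = (1/K)·√(π²EI/P_cr) = (1/0.5)·√(π²×2.92×10^7×4.095/1.434×10^5)
L = 181 in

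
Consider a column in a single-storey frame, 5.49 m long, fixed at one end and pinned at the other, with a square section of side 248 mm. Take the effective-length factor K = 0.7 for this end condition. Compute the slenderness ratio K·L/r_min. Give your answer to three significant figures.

λ ≈ 53.7

I = a⁴/12 = 248⁴/12 = 3.152×10^8 mm⁴
A = 6.150×10^4 mm²;  r_min = √(I/A) = √(3.152×10^8/6.150×10^4) = 71.59 mm
L_e = K·L = 0.7 × 5.49 m = 3.843 m = 3843.0 mm
λ = L_e / r_min = 3843.0 / 71.59 = 53.7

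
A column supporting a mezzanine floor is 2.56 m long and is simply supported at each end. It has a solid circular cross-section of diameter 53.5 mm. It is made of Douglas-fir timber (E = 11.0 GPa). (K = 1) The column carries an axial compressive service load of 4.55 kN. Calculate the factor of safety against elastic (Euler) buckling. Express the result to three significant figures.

I = πd⁴/64 = π×53.5⁴/64 = 4.021×10^5 mm⁴
I = 4.021×10^5 mm⁴ = 4.021×10^-7 m⁴
Effective length L_e = K·L = 1 × 2.56 = 2.560 m
P_cr = π²EI / L_e² = π² × 11.0×10⁹ × 4.021×10^-7 / 2.560² = 6.662×10^3 N
Factor of safety n = P_cr / P = 6.6619 / 4.55 = 1.46

n ≈ 1.46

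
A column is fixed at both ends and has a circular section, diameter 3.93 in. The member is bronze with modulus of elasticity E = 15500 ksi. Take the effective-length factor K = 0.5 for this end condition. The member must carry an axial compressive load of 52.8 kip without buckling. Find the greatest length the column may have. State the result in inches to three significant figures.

L_max ≈ 368 in

I = πd⁴/64 = π×3.93⁴/64 = 11.71 in⁴
At the buckling limit P_cr = P = 5.280×10^4 lb
From P_cr = π²EI/(K·L)²:  L = (1/K)·√(π²EI/P_cr) = (1/0.5)·√(π²×1.55×10^7×11.71/5.280×10^4)
L = 368 in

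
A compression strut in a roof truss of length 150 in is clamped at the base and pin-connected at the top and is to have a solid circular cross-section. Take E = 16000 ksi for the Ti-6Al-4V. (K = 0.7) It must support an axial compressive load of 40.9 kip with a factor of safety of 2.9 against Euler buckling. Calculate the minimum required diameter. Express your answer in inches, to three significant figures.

d ≈ 3.60 in

Required P_cr = n·P = 2.9 × 40.9 = 118.6 kip
L_e = K·L = 0.7 × 150 = 105.0 in
Required I = P_cr·L_e²/(π²E) = 1.186×10^5 × 105.0² / (π² × 1.60×10^7) = 8.281 in⁴
Solid circle: I = πd⁴/64  ⇒  d = (64I/π)^(1/4) = (64×8.281/π)^(1/4) = 3.60 in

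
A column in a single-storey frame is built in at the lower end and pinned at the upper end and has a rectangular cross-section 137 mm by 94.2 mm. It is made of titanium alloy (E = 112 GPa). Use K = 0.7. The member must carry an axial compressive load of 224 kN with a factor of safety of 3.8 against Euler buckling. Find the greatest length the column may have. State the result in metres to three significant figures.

Buckling occurs about the weak axis: I_min = h·b³/12 with b = 94.2 mm (the shorter side).
I_min = 137×94.2³/12 = 9.543×10^6 mm⁴
I = 9.543×10^-6 m⁴
Required critical load P_cr = n·P = 3.8 × 224 = 851.2 kN = 8.512×10^5 N
From P_cr = π²EI/(K·L)²:  L = (1/K)·√(π²EI/P_cr) = (1/0.7)·√(π²×1.12×10^11×9.543×10^-6/8.512×10^5)
L = 5.03 m

L_max ≈ 5.03 m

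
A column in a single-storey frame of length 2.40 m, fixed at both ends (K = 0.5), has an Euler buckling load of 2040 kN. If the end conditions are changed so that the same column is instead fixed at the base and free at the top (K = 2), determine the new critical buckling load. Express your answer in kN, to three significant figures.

P_cr ≈ 128 kN

P_cr ∝ 1/K², so P_cr,new = P_cr,old × (K_old/K_new)² = 2040 × (0.5/2)²
= 2040 × 0.06250 = 128 kN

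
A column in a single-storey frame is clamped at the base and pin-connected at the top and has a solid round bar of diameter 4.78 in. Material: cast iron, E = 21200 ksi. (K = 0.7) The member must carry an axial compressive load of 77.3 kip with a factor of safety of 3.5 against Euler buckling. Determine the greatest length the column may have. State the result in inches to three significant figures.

I = πd⁴/64 = π×4.78⁴/64 = 25.63 in⁴
Required critical load P_cr = n·P = 3.5 × 77.3 = 270.6 kip = 2.705×10^5 lb
From P_cr = π²EI/(K·L)²:  L = (1/K)·√(π²EI/P_cr) = (1/0.7)·√(π²×2.12×10^7×25.63/2.705×10^5)
L = 201 in

L_max ≈ 201 in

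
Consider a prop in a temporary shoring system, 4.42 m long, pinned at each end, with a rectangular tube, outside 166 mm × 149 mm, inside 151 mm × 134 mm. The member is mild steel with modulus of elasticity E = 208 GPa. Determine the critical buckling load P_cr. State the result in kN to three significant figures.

P_cr ≈ 1630 kN

Weak-axis I_min = (h_o·b_o³ − h_i·b_i³)/12 with b_o = 149, b_i = 134.0 mm (shorter outer/inner sides).
I_min = (166×149³ − 151.0×134.0³)/12 = 1.548×10^7 mm⁴
I = 1.548×10^7 mm⁴ = 1.548×10^-5 m⁴
Effective length L_e = K·L = 1 × 4.42 = 4.420 m
P_cr = π²EI / L_e² = π² × 208×10⁹ × 1.548×10^-5 / 4.420² = 1.627×10^6 N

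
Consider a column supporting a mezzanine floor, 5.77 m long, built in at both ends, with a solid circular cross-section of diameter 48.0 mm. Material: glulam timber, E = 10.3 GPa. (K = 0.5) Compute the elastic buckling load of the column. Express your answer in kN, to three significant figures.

I = πd⁴/64 = π×48.0⁴/64 = 2.606×10^5 mm⁴
I = 2.606×10^5 mm⁴ = 2.606×10^-7 m⁴
Effective length L_e = K·L = 0.5 × 5.77 = 2.885 m
P_cr = π²EI / L_e² = π² × 10.3×10⁹ × 2.606×10^-7 / 2.885² = 3.183×10^3 N

P_cr ≈ 3.18 kN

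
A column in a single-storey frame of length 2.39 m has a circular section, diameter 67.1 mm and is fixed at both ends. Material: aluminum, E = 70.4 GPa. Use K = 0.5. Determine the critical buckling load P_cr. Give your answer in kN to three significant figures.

I = πd⁴/64 = π×67.1⁴/64 = 9.951×10^5 mm⁴
I = 9.951×10^5 mm⁴ = 9.951×10^-7 m⁴
Effective length L_e = K·L = 0.5 × 2.39 = 1.195 m
P_cr = π²EI / L_e² = π² × 70.4×10⁹ × 9.951×10^-7 / 1.195² = 4.842×10^5 N

P_cr ≈ 484 kN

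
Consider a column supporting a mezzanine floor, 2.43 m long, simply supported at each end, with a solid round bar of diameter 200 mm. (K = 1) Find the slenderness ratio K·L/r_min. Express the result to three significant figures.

λ ≈ 48.6

I = πd⁴/64 = π×200⁴/64 = 7.854×10^7 mm⁴
A = 3.142×10^4 mm²;  r_min = √(I/A) = √(7.854×10^7/3.142×10^4) = 50.00 mm
L_e = K·L = 1 × 2.43 m = 2.430 m = 2430.0 mm
λ = L_e / r_min = 2430.0 / 50.00 = 48.6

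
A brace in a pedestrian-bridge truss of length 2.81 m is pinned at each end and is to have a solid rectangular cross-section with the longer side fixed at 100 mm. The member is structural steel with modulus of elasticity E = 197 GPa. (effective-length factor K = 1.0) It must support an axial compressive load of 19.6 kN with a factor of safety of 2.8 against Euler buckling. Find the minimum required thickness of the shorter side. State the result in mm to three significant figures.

b ≈ 29.9 mm

Required P_cr = n·P = 2.8 × 19.6 = 54.88 kN
L_e = K·L = 1 × 2.81 = 2.810 m
Required I = P_cr·L_e²/(π²E) = 5.488×10^4 × 2.810² / (π² × 1.97×10^11) = 2.229×10^-7 m⁴
I_req = 2.229×10^5 mm⁴
Rectangle, weak axis: I_min = h·b³/12 with h = 100 mm fixed  ⇒  b = (12I/h)^(1/3) = 29.9 mm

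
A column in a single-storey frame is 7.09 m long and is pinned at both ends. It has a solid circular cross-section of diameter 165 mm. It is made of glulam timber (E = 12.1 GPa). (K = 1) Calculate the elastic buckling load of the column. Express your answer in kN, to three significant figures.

I = πd⁴/64 = π×165⁴/64 = 3.638×10^7 mm⁴
I = 3.638×10^7 mm⁴ = 3.638×10^-5 m⁴
Effective length L_e = K·L = 1 × 7.09 = 7.090 m
P_cr = π²EI / L_e² = π² × 12.1×10⁹ × 3.638×10^-5 / 7.090² = 8.644×10^4 N

P_cr ≈ 86.4 kN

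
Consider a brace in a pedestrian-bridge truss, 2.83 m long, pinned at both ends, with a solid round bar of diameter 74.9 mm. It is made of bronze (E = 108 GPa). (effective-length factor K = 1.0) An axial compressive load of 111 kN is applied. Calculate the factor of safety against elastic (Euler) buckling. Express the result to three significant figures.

n ≈ 1.85

I = πd⁴/64 = π×74.9⁴/64 = 1.545×10^6 mm⁴
I = 1.545×10^6 mm⁴ = 1.545×10^-6 m⁴
Effective length L_e = K·L = 1 × 2.83 = 2.830 m
P_cr = π²EI / L_e² = π² × 108×10⁹ × 1.545×10^-6 / 2.830² = 2.056×10^5 N
Factor of safety n = P_cr / P = 205.61 / 111 = 1.85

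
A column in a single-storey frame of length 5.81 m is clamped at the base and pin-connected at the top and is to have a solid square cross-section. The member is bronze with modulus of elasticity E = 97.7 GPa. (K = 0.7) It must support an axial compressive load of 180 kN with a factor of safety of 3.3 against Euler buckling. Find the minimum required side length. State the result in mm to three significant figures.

a ≈ 105 mm

Required P_cr = n·P = 3.3 × 180 = 594.0 kN
L_e = K·L = 0.7 × 5.81 = 4.067 m
Required I = P_cr·L_e²/(π²E) = 5.940×10^5 × 4.067² / (π² × 9.77×10^10) = 1.019×10^-5 m⁴
I_req = 1.019×10^7 mm⁴
Solid square: I = a⁴/12  ⇒  a = (12I)^(1/4) = (12×1.019×10^7)^(1/4) = 105 mm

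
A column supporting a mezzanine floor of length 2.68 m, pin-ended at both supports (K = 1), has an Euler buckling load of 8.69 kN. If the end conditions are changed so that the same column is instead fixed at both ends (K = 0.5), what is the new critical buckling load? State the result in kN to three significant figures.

P_cr ∝ 1/K², so P_cr,new = P_cr,old × (K_old/K_new)² = 8.69 × (1/0.5)²
= 8.69 × 4.000 = 34.8 kN

P_cr ≈ 34.8 kN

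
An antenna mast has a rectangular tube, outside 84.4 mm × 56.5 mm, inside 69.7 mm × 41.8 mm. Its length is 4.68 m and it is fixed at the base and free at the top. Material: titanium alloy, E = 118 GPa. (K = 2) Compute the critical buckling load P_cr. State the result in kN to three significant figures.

Weak-axis I_min = (h_o·b_o³ − h_i·b_i³)/12 with b_o = 56.5, b_i = 41.80 mm (shorter outer/inner sides).
I_min = (84.4×56.5³ − 69.70×41.80³)/12 = 8.443×10^5 mm⁴
I = 8.443×10^5 mm⁴ = 8.443×10^-7 m⁴
Effective length L_e = K·L = 2 × 4.68 = 9.360 m
P_cr = π²EI / L_e² = π² × 118×10⁹ × 8.443×10^-7 / 9.360² = 1.122×10^4 N

P_cr ≈ 11.2 kN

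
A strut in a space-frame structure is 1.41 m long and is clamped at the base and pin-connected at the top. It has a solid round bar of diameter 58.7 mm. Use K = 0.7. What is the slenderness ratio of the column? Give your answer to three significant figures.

λ ≈ 67.3

For a solid circle r = d/4 = 58.7/4 = 14.68 mm
L_e = K·L = 0.7 × 1.41 m = 0.9870 m = 987.00 mm
λ = L_e / r_min = 987.00 / 14.68 = 67.3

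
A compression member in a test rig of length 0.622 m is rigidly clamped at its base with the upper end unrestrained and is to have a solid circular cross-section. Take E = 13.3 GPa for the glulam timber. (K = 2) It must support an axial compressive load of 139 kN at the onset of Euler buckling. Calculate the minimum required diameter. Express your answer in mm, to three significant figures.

d ≈ 76.0 mm

L_e = K·L = 2 × 0.622 = 1.244 m
Required I = P_cr·L_e²/(π²E) = 1.390×10^5 × 1.244² / (π² × 1.33×10^10) = 1.639×10^-6 m⁴
I_req = 1.639×10^6 mm⁴
Solid circle: I = πd⁴/64  ⇒  d = (64I/π)^(1/4) = (64×1.639×10^6/π)^(1/4) = 76.0 mm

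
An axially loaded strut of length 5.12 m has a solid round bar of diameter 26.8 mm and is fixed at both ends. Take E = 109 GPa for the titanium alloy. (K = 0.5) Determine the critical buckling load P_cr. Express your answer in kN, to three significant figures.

I = πd⁴/64 = π×26.8⁴/64 = 2.532×10^4 mm⁴
I = 2.532×10^4 mm⁴ = 2.532×10^-8 m⁴
Effective length L_e = K·L = 0.5 × 5.12 = 2.560 m
P_cr = π²EI / L_e² = π² × 109×10⁹ × 2.532×10^-8 / 2.560² = 4.157×10^3 N

P_cr ≈ 4.16 kN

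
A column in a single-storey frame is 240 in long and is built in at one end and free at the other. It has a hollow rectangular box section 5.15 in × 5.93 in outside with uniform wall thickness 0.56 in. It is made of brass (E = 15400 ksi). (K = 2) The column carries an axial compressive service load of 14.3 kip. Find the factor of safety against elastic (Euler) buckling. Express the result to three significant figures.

Inner dimensions: h_i = 5.93 − 2×0.56 = 4.810 in, b_i = 5.15 − 2×0.56 = 4.030 in
Weak-axis I_min = (h_o·b_o³ − h_i·b_i³)/12 with b_o = 5.15, b_i = 4.030 in (shorter outer/inner sides).
I_min = (5.93×5.15³ − 4.810×4.030³)/12 = 41.26 in⁴
Effective length L_e = K·L = 2 × 240 = 480.0 in
P_cr = π²EI / L_e² = π² × 15400×10³ × 41.26 / 480.0² = 2.722×10^4 lb
Factor of safety n = P_cr / P = 27.221 / 14.3 = 1.90

n ≈ 1.90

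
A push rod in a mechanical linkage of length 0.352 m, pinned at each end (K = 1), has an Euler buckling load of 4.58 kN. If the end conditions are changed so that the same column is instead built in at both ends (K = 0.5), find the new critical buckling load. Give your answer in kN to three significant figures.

P_cr ≈ 18.3 kN

P_cr ∝ 1/K², so P_cr,new = P_cr,old × (K_old/K_new)² = 4.58 × (1/0.5)²
= 4.58 × 4.000 = 18.3 kN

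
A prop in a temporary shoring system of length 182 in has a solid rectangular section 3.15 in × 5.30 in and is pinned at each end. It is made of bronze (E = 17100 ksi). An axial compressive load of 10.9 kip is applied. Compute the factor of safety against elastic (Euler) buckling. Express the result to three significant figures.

n ≈ 6.45

Buckling occurs about the weak axis: I_min = h·b³/12 with b = 3.15 in (the shorter side).
I_min = 5.30×3.15³/12 = 13.80 in⁴
Effective length L_e = K·L = 1 × 182 = 182.0 in
P_cr = π²EI / L_e² = π² × 17100×10³ × 13.80 / 182.0² = 7.034×10^4 lb
Factor of safety n = P_cr / P = 70.336 / 10.9 = 6.45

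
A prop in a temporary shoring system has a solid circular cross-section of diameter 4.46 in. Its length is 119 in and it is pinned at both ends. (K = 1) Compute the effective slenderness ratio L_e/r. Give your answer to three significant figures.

λ ≈ 107

For a solid circle r = d/4 = 4.46/4 = 1.115 in
L_e = K·L = 1 × 119 = 119.0 in
λ = L_e / r_min = 119.00 / 1.115 = 107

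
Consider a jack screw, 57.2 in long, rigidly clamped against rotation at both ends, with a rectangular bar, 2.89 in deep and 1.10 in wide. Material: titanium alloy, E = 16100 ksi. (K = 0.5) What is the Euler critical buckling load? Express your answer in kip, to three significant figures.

Buckling occurs about the weak axis: I_min = h·b³/12 with b = 1.10 in (the shorter side).
I_min = 2.89×1.10³/12 = 0.3205 in⁴
Effective length L_e = K·L = 0.5 × 57.2 = 28.60 in
P_cr = π²EI / L_e² = π² × 16100×10³ × 0.3205 / 28.60² = 6.227×10^4 lb

P_cr ≈ 62.3 kip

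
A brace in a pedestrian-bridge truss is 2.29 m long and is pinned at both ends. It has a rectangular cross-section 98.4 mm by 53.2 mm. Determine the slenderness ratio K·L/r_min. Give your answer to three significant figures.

λ ≈ 149

For a rectangle r_min = b/√12 = 53.2/√12 = 15.36 mm
L_e = K·L = 1 × 2.29 m = 2.290 m = 2290.0 mm
λ = L_e / r_min = 2290.0 / 15.36 = 149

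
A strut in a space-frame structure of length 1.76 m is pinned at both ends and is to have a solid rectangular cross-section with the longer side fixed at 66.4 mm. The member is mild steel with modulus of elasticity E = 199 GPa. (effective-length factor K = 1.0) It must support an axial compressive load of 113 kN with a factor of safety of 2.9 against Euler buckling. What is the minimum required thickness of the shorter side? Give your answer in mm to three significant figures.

Required P_cr = n·P = 2.9 × 113 = 327.7 kN
L_e = K·L = 1 × 1.76 = 1.760 m
Required I = P_cr·L_e²/(π²E) = 3.277×10^5 × 1.760² / (π² × 1.99×10^11) = 5.168×10^-7 m⁴
I_req = 5.168×10^5 mm⁴
Rectangle, weak axis: I_min = h·b³/12 with h = 66.4 mm fixed  ⇒  b = (12I/h)^(1/3) = 45.4 mm

b ≈ 45.4 mm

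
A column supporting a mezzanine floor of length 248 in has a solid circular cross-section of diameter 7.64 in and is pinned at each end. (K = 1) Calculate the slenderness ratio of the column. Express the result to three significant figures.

λ ≈ 130

For a solid circle r = d/4 = 7.64/4 = 1.910 in
L_e = K·L = 1 × 248 = 248.0 in
λ = L_e / r_min = 248.00 / 1.910 = 130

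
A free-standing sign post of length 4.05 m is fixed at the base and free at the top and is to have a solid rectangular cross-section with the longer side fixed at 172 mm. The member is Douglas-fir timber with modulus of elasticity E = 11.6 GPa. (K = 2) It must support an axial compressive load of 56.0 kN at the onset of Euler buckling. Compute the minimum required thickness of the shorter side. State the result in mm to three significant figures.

b ≈ 131 mm

L_e = K·L = 2 × 4.05 = 8.100 m
Required I = P_cr·L_e²/(π²E) = 5.600×10^4 × 8.100² / (π² × 1.16×10^10) = 3.209×10^-5 m⁴
I_req = 3.209×10^7 mm⁴
Rectangle, weak axis: I_min = h·b³/12 with h = 172 mm fixed  ⇒  b = (12I/h)^(1/3) = 131 mm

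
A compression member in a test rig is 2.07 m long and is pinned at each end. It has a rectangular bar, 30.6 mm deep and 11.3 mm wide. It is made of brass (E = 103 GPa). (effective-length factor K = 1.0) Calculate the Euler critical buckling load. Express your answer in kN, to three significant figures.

Buckling occurs about the weak axis: I_min = h·b³/12 with b = 11.3 mm (the shorter side).
I_min = 30.6×11.3³/12 = 3.679×10^3 mm⁴
I = 3.679×10^3 mm⁴ = 3.679×10^-9 m⁴
Effective length L_e = K·L = 1 × 2.07 = 2.070 m
P_cr = π²EI / L_e² = π² × 103×10⁹ × 3.679×10^-9 / 2.070² = 872.9 N

P_cr ≈ 0.873 kN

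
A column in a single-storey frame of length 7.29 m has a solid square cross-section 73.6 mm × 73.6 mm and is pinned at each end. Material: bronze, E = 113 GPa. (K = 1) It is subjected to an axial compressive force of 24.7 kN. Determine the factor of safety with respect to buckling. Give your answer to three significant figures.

n ≈ 2.08

I = a⁴/12 = 73.6⁴/12 = 2.445×10^6 mm⁴
I = 2.445×10^6 mm⁴ = 2.445×10^-6 m⁴
Effective length L_e = K·L = 1 × 7.29 = 7.290 m
P_cr = π²EI / L_e² = π² × 113×10⁹ × 2.445×10^-6 / 7.290² = 5.132×10^4 N
Factor of safety n = P_cr / P = 51.316 / 24.7 = 2.08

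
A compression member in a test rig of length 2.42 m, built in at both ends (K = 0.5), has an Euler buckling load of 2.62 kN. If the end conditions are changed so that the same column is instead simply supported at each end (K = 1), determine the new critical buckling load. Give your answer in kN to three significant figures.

P_cr ≈ 0.655 kN

P_cr ∝ 1/K², so P_cr,new = P_cr,old × (K_old/K_new)² = 2.62 × (0.5/1)²
= 2.62 × 0.2500 = 0.655 kN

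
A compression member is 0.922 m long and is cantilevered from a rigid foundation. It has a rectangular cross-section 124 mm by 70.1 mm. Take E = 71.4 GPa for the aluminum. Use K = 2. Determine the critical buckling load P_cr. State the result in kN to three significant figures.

Buckling occurs about the weak axis: I_min = h·b³/12 with b = 70.1 mm (the shorter side).
I_min = 124×70.1³/12 = 3.560×10^6 mm⁴
I = 3.560×10^6 mm⁴ = 3.560×10^-6 m⁴
Effective length L_e = K·L = 2 × 0.922 = 1.844 m
P_cr = π²EI / L_e² = π² × 71.4×10⁹ × 3.560×10^-6 / 1.844² = 7.377×10^5 N

P_cr ≈ 738 kN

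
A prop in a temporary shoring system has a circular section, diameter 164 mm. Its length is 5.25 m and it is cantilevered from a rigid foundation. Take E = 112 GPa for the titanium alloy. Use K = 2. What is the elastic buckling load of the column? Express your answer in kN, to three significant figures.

P_cr ≈ 356 kN

I = πd⁴/64 = π×164⁴/64 = 3.551×10^7 mm⁴
I = 3.551×10^7 mm⁴ = 3.551×10^-5 m⁴
Effective length L_e = K·L = 2 × 5.25 = 10.50 m
P_cr = π²EI / L_e² = π² × 112×10⁹ × 3.551×10^-5 / 10.50² = 3.560×10^5 N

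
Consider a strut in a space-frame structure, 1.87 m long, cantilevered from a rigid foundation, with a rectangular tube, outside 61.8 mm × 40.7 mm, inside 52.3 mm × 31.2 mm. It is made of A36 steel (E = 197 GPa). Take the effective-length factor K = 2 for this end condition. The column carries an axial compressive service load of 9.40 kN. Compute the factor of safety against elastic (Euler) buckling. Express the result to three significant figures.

n ≈ 3.18

Weak-axis I_min = (h_o·b_o³ − h_i·b_i³)/12 with b_o = 40.7, b_i = 31.20 mm (shorter outer/inner sides).
I_min = (61.8×40.7³ − 52.30×31.20³)/12 = 2.148×10^5 mm⁴
I = 2.148×10^5 mm⁴ = 2.148×10^-7 m⁴
Effective length L_e = K·L = 2 × 1.87 = 3.740 m
P_cr = π²EI / L_e² = π² × 197×10⁹ × 2.148×10^-7 / 3.740² = 2.986×10^4 N
Factor of safety n = P_cr / P = 29.863 / 9.40 = 3.18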